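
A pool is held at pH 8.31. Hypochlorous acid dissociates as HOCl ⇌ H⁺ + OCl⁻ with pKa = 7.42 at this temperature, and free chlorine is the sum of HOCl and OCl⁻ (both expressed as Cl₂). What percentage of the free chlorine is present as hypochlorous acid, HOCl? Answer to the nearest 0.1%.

[OCl⁻]/[HOCl] = 10^(pH − pKa) = 10^(8.31 − 7.42) = 10^0.89 = 7.762.
Fraction as HOCl = 1 / (1 + 7.762) = 0.1141.

11.4%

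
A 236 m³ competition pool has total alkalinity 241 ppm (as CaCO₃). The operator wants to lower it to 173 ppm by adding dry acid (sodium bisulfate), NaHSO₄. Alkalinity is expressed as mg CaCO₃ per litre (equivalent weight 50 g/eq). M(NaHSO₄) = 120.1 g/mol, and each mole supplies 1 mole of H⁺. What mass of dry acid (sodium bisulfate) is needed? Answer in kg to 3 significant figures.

38.5 kg

Volume: 236 m³ = 236,000 L.
Alkalinity to neutralize: (241 − 173) = 68 mg/L as CaCO₃ × 236,000 L = 16,050 g as CaCO₃.
Equivalents of H⁺ required: 16,050 ÷ 50 g/eq = 321 eq = 321 mol NaHSO₄.
Mass of NaHSO₄: 321 × 120.1 = 38,550 g.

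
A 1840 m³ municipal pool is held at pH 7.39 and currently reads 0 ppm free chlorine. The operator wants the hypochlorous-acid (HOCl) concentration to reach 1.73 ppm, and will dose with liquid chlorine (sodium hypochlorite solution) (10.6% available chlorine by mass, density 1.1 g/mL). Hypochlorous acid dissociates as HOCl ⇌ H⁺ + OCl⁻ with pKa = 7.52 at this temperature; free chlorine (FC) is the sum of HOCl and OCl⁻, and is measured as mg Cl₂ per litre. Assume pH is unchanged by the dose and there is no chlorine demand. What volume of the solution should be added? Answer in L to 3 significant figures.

47.5 L

Volume: 1840 m³ = 1,840,000 L.
[OCl⁻]/[HOCl] = 10^(pH − pKa) = 10^(7.39 − 7.52) = 0.7413; fraction as HOCl = 1/(1 + 0.7413) = 0.5743.
Free chlorine required for 1.73 ppm HOCl: 1.73 / 0.5743 = 3.012 ppm.
FC to add: 3.012 − 0 = 3.012 mg/L as Cl₂.
Cl₂ equivalent: 3.012 mg/L × 1,840,000 L = 5543 g.
Product at 10.6% available Cl: 5543 / 0.106 = 52,290 g.
Volume: 52,290 g ÷ 1.1 g/mL = 47,540 mL.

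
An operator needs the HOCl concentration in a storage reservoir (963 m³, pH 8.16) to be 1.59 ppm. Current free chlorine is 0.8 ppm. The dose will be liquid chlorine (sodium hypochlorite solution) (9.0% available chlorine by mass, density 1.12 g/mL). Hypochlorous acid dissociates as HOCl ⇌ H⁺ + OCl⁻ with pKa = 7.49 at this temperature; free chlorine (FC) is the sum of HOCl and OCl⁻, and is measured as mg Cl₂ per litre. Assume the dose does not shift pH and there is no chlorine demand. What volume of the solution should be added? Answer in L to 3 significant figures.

Volume: 963 m³ = 963,000 L.
[OCl⁻]/[HOCl] = 10^(pH − pKa) = 10^(8.16 − 7.49) = 4.677; fraction as HOCl = 1/(1 + 4.677) = 0.1761.
Free chlorine required for 1.59 ppm HOCl: 1.59 / 0.1761 = 9.027 ppm.
FC to add: 9.027 − 0.8 = 8.227 mg/L as Cl₂.
Cl₂ equivalent: 8.227 mg/L × 963,000 L = 7923 g.
Product at 9.0% available Cl: 7923 / 0.09 = 88,030 g.
Volume: 88,030 g ÷ 1.12 g/mL = 78,600 mL.

78.6 L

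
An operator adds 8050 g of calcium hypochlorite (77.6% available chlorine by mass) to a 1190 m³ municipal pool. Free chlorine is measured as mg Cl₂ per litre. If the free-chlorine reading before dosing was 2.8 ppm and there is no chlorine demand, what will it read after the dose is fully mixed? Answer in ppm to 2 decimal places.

8.05 ppm

Volume: 1190 m³ = 1,190,000 L.
Available chlorine delivered: 8050 g × 0.776 = 6247 g as Cl₂.
Concentration rise: 6247 g / 1,190,000 L = 5.249 mg/L = 5.25 ppm.
Final FC: 2.8 + 5.25 = 8.05 ppm.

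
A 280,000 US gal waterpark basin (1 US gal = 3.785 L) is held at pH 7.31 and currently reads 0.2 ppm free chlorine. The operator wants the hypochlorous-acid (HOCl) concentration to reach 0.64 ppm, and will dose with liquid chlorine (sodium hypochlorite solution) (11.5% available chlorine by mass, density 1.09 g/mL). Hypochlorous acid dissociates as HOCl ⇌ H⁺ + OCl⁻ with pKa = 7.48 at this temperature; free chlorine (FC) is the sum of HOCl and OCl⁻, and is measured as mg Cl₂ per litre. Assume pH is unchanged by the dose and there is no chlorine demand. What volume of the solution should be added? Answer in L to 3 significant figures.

Volume: 280,000 US gal × 3.785 L/gal = 1,059,800 L.
[OCl⁻]/[HOCl] = 10^(pH − pKa) = 10^(7.31 − 7.48) = 0.6761; fraction as HOCl = 1/(1 + 0.6761) = 0.5966.
Free chlorine required for 0.64 ppm HOCl: 0.64 / 0.5966 = 1.073 ppm.
FC to add: 1.073 − 0.2 = 0.8727 mg/L as Cl₂.
Cl₂ equivalent: 0.8727 mg/L × 1,059,800 L = 924.9 g.
Product at 11.5% available Cl: 924.9 / 0.115 = 8042 g.
Volume: 8042 g ÷ 1.09 g/mL = 7378 mL.

7.38 L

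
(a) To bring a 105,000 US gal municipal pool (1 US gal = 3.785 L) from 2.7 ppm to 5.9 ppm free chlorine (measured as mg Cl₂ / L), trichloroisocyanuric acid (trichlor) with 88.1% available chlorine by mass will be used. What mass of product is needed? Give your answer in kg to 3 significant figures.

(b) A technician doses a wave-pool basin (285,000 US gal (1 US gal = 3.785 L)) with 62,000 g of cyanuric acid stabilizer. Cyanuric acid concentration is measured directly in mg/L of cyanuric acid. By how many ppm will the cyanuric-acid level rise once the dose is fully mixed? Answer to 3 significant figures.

(a) 1.44 kg; (b) 57.5 ppm

(a) Volume: 105,000 US gal × 3.785 L/gal = 397,425 L.
(a) Chlorine deficit: 5.9 − 2.7 = 3.2 ppm = 3.2 mg/L as Cl₂.
(a) Cl₂ equivalent needed: 3.2 mg/L × 397,425 L = 1,272,000 mg = 1272 g.
(a) Product at 88.1% available chlorine: 1272 / 0.881 = 1444 g.

(b) Volume: 285,000 US gal × 3.785 L/gal = 1,078,725 L.
(b) Rise: 62,000 g / 1,078,725 L × 1000 = 57.48 mg/L.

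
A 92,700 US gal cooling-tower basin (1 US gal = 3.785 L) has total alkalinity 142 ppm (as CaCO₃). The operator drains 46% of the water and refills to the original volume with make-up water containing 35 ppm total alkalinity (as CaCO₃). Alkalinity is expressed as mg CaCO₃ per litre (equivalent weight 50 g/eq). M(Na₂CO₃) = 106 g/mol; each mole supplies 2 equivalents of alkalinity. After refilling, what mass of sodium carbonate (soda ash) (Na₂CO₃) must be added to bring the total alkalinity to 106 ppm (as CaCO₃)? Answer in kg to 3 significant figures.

Volume: 92,700 US gal × 3.785 L/gal = 350,870 L.
After draining 46% and refilling: 142 × 0.54 + 35 × 0.46 = 92.78 ppm.
Deficit to target: 106 − 92.78 = 13.22 mg/L.
As CaCO₃: 13.22 mg/L × 350,870 L = 4638 g; ÷ 50 g/eq ÷ 2 = 46.38 mol Na₂CO₃.
Mass: 46.38 × 106 = 4917 g.

4.92 kg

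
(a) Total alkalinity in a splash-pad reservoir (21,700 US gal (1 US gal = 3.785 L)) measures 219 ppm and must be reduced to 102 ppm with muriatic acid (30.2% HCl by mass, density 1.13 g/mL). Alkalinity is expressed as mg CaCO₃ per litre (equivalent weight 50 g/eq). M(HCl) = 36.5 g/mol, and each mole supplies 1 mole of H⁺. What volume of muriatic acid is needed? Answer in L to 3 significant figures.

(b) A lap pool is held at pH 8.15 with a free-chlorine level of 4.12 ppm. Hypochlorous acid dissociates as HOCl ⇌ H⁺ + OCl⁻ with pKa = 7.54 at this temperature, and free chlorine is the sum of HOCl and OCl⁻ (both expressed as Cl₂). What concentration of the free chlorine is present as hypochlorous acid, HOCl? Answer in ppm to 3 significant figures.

(a) Volume: 21,700 US gal × 3.785 L/gal = 82,134 L.
(a) Alkalinity to neutralize: (219 − 102) = 117 mg/L as CaCO₃ × 82,134 L = 9610 g as CaCO₃.
(a) Equivalents of H⁺ required: 9610 ÷ 50 g/eq = 192.2 eq = 192.2 mol HCl.
(a) Mass of HCl: 192.2 × 36.5 = 7015 g.
(a) Mass of 30.2% solution: 7015 / 0.302 = 23,230 g.
(a) Volume: 23,230 g ÷ 1.13 g/mL = 20,560 mL.

(b) [OCl⁻]/[HOCl] = 10^(pH − pKa) = 10^(8.15 − 7.54) = 10^0.61 = 4.074.
(b) Fraction as HOCl = 1 / (1 + 4.074) = 0.1971.
(b) HOCl = 0.1971 × 4.12 ppm = 0.812 ppm.

(a) 20.6 L; (b) 0.812 ppm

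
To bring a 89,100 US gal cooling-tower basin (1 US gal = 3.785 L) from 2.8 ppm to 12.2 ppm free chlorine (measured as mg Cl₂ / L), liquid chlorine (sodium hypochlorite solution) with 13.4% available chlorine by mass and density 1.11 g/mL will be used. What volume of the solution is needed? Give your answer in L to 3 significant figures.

Volume: 89,100 US gal × 3.785 L/gal = 337,244 L.
Chlorine deficit: 12.2 − 2.8 = 9.4 ppm = 9.4 mg/L as Cl₂.
Cl₂ equivalent needed: 9.4 mg/L × 337,244 L = 3,170,000 mg = 3170 g.
Product at 13.4% available chlorine: 3170 / 0.134 = 23,660 g.
Volume at density 1.11 g/mL: 23,660 g ÷ 1.11 g/mL = 21,310 mL.

21.3 L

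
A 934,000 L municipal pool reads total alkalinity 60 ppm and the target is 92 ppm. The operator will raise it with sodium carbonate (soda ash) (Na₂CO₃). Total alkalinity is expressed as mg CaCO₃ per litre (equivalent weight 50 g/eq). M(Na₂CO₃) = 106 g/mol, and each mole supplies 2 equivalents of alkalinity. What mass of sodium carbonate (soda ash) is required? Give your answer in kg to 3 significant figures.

Alkalinity to add: (92 − 60) = 32 mg/L as CaCO₃ × 934,000 L = 29,890 g as CaCO₃.
Equivalents: 29,890 g ÷ 50 g/eq = 597.8 eq.
Each mole of Na₂CO₃ supplies 2 eq, so 597.8 / 2 = 298.9 mol.
Mass: 298.9 mol × 106 g/mol = 31,680 g.

31.7 kg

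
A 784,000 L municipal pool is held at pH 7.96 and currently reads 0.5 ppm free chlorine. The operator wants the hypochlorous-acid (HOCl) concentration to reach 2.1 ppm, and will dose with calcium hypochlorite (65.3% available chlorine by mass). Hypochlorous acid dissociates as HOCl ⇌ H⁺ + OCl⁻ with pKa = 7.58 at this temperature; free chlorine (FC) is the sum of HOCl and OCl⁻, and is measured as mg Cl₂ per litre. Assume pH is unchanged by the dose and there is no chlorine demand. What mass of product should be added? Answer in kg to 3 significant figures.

[OCl⁻]/[HOCl] = 10^(pH − pKa) = 10^(7.96 − 7.58) = 2.399; fraction as HOCl = 1/(1 + 2.399) = 0.2942.
Free chlorine required for 2.1 ppm HOCl: 2.1 / 0.2942 = 7.138 ppm.
FC to add: 7.138 − 0.5 = 6.638 mg/L as Cl₂.
Cl₂ equivalent: 6.638 mg/L × 784,000 L = 5204 g.
Product at 65.3% available Cl: 5204 / 0.653 = 7969 g.

7.97 kg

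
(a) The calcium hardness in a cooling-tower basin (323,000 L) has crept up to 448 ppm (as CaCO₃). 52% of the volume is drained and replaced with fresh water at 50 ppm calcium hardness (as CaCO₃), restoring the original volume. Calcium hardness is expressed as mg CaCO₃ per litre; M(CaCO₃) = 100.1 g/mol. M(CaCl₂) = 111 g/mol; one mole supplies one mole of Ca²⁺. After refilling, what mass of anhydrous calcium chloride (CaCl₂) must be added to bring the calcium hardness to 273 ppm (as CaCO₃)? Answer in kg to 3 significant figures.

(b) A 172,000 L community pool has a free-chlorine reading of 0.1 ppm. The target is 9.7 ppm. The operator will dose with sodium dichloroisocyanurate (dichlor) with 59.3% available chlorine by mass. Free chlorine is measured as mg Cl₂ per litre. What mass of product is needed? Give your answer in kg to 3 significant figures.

(a) 11.4 kg; (b) 2.78 kg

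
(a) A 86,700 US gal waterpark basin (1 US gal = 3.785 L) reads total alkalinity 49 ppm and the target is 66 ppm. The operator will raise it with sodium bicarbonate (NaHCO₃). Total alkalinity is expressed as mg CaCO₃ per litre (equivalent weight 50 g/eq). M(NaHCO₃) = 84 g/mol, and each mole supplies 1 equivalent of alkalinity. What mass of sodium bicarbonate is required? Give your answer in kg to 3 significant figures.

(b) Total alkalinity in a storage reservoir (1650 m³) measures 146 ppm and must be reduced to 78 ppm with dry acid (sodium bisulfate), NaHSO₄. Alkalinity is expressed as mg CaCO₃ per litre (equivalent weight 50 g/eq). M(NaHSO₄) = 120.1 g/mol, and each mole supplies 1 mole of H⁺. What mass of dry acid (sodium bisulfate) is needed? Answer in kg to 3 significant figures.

(a) 9.37 kg; (b) 270 kg

(a) Volume: 86,700 US gal × 3.785 L/gal = 328,160 L.
(a) Alkalinity to add: (66 − 49) = 17 mg/L as CaCO₃ × 328,160 L = 5579 g as CaCO₃.
(a) Equivalents: 5579 g ÷ 50 g/eq = 111.6 eq.
(a) NaHCO₃ supplies 1 eq per mole → 111.6 mol.
(a) Mass: 111.6 mol × 84 g/mol = 9372 g.

(b) Volume: 1650 m³ = 1,650,000 L.
(b) Alkalinity to neutralize: (146 − 78) = 68 mg/L as CaCO₃ × 1,650,000 L = 112,200 g as CaCO₃.
(b) Equivalents of H⁺ required: 112,200 ÷ 50 g/eq = 2244 eq = 2244 mol NaHSO₄.
(b) Mass of NaHSO₄: 2244 × 120.1 = 269,500 g.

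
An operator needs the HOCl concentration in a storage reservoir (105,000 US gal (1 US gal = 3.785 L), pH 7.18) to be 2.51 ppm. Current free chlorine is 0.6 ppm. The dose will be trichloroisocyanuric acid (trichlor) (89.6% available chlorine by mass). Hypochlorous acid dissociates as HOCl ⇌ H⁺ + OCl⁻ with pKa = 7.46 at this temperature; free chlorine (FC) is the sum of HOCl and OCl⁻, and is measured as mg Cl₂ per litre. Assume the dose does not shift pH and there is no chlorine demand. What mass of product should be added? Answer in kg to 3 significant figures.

1.43 kg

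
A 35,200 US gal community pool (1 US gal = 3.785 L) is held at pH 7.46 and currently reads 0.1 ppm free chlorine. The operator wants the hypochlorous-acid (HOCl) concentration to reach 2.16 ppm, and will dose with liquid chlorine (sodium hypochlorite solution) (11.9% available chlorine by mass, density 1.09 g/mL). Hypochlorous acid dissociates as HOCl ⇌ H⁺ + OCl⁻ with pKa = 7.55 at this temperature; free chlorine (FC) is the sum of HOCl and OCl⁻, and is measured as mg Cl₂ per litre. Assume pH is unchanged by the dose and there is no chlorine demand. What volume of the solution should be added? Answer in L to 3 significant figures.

3.92 L

Volume: 35,200 US gal × 3.785 L/gal = 133,232 L.
[OCl⁻]/[HOCl] = 10^(pH − pKa) = 10^(7.46 − 7.55) = 0.8128; fraction as HOCl = 1/(1 + 0.8128) = 0.5516.
Free chlorine required for 2.16 ppm HOCl: 2.16 / 0.5516 = 3.916 ppm.
FC to add: 3.916 − 0.1 = 3.816 mg/L as Cl₂.
Cl₂ equivalent: 3.816 mg/L × 133,232 L = 508.4 g.
Product at 11.9% available Cl: 508.4 / 0.119 = 4272 g.
Volume: 4272 g ÷ 1.09 g/mL = 3919 mL.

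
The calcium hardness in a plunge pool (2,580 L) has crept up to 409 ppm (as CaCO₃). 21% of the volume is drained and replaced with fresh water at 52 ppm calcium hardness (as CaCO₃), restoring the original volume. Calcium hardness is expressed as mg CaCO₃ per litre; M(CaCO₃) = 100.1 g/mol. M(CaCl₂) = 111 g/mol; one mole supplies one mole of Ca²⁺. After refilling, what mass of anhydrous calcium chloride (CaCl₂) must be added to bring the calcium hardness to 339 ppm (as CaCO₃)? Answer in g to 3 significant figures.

After draining 21% and refilling: 409 × 0.79 + 52 × 0.21 = 334.03 ppm.
Deficit to target: 339 − 334.03 = 4.97 mg/L.
As CaCO₃: 4.97 mg/L × 2,580 L = 12.82 g; ÷ 100.1 = 0.1281 mol Ca²⁺.
Mass: 0.1281 × 111 = 14.22 g.

14.2 g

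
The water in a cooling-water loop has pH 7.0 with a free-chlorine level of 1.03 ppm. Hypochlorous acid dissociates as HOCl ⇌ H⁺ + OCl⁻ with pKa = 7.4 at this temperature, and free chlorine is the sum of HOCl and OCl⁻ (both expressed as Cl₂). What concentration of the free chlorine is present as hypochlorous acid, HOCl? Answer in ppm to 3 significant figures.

0.737 ppm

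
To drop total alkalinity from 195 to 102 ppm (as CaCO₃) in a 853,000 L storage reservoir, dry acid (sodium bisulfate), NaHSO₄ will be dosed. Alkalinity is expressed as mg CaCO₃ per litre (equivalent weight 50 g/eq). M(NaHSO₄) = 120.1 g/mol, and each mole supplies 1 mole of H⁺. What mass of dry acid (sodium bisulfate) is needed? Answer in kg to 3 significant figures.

191 kg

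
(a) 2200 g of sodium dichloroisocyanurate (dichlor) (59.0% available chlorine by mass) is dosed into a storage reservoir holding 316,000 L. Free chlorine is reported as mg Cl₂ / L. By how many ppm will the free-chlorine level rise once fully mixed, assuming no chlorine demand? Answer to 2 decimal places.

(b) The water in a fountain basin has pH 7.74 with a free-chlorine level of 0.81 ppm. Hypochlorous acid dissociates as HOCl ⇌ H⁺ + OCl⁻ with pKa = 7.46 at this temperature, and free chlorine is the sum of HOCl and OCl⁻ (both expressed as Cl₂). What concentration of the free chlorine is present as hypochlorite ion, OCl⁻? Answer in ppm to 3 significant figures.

(a) 4.11 ppm; (b) 0.531 ppm

(a) Available chlorine delivered: 2200 g × 0.59 = 1298 g as Cl₂.
(a) Concentration rise: 1298 g / 316,000 L = 4.108 mg/L = 4.11 ppm.

(b) [OCl⁻]/[HOCl] = 10^(pH − pKa) = 10^(7.74 − 7.46) = 10^0.28 = 1.905.
(b) Fraction as HOCl = 1 / (1 + 1.905) = 0.3442.
(b) OCl⁻ = (1 − 0.3442) × 0.81 ppm = 0.5312 ppm.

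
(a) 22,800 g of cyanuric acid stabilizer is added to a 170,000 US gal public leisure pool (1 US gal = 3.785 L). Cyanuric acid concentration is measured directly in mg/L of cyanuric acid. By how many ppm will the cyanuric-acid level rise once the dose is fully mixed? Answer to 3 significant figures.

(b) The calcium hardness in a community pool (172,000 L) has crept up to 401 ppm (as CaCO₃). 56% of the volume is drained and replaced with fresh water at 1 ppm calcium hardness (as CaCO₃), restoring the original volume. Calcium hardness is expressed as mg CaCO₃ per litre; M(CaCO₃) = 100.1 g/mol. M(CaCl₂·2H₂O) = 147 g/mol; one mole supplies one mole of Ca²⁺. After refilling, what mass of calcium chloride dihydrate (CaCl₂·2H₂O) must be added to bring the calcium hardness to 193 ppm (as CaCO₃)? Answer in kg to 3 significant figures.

(a) 35.4 ppm; (b) 4.04 kg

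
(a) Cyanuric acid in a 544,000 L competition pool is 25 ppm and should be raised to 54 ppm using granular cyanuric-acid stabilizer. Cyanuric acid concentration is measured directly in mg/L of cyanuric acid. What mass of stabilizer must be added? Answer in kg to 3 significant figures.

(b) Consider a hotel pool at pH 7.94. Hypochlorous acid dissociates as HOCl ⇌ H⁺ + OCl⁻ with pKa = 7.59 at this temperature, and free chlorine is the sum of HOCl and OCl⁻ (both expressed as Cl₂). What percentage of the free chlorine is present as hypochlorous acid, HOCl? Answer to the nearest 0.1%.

(a) 15.8 kg; (b) 30.9%

(a) CYA to add: (54 − 25) = 29 mg/L × 544,000 L = 15,780 g cyanuric acid.

(b) [OCl⁻]/[HOCl] = 10^(pH − pKa) = 10^(7.94 − 7.59) = 10^0.35 = 2.239.
(b) Fraction as HOCl = 1 / (1 + 2.239) = 0.3088.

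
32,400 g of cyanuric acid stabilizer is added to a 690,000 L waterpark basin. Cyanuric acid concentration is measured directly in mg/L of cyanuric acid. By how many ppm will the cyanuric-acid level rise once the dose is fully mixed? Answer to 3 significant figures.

47.0 ppm

Rise: 32,400 g / 690,000 L × 1000 = 46.96 mg/L.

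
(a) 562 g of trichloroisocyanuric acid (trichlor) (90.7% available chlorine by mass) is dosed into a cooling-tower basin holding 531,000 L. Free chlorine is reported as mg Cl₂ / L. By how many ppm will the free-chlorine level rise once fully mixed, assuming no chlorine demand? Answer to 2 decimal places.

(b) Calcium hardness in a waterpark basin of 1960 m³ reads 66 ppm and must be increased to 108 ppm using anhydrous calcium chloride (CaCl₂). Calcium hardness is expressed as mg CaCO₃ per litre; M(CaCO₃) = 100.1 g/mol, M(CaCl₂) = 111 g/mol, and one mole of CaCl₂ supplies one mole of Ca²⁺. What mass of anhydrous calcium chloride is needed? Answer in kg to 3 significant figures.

(a) 0.96 ppm; (b) 91.3 kg

(a) Available chlorine delivered: 562 g × 0.907 = 509.7 g as Cl₂.
(a) Concentration rise: 509.7 g / 531,000 L = 0.96 mg/L = 0.96 ppm.

(b) Volume: 1960 m³ = 1,960,000 L.
(b) Hardness to add: (108 − 66) = 42 mg/L as CaCO₃ × 1,960,000 L = 82,320 g as CaCO₃.
(b) Moles of Ca²⁺ (1 mol Ca²⁺ ≡ 1 mol CaCO₃): 82,320 / 100.1 g/mol = 822.4 mol.
(b) Mass of CaCl₂: 822.4 × 111 = 91,280 g.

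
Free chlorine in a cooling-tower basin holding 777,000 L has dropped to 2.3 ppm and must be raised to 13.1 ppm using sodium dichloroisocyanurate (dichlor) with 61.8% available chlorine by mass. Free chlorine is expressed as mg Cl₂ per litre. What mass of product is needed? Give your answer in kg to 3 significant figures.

13.6 kg

Chlorine deficit: 13.1 − 2.3 = 10.8 ppm = 10.8 mg/L as Cl₂.
Cl₂ equivalent needed: 10.8 mg/L × 777,000 L = 8,392,000 mg = 8392 g.
Product at 61.8% available chlorine: 8392 / 0.618 = 13,580 g.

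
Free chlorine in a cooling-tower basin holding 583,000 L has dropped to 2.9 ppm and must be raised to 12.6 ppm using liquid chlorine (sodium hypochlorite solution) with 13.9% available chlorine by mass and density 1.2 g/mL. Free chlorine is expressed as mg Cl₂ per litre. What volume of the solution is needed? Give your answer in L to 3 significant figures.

33.9 L

Chlorine deficit: 12.6 − 2.9 = 9.7 ppm = 9.7 mg/L as Cl₂.
Cl₂ equivalent needed: 9.7 mg/L × 583,000 L = 5,655,000 mg = 5655 g.
Product at 13.9% available chlorine: 5655 / 0.139 = 40,680 g.
Volume at density 1.2 g/mL: 40,680 g ÷ 1.2 g/mL = 33,900 mL.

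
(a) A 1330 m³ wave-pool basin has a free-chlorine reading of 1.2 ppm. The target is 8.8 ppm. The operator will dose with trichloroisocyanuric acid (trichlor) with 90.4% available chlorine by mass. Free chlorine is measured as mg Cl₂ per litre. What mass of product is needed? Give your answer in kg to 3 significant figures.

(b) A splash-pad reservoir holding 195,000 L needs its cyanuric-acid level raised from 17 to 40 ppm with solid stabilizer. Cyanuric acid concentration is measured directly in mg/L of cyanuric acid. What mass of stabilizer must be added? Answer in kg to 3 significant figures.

(a) 11.2 kg; (b) 4.49 kg

(a) Volume: 1330 m³ = 1,330,000 L.
(a) Chlorine deficit: 8.8 − 1.2 = 7.6 ppm = 7.6 mg/L as Cl₂.
(a) Cl₂ equivalent needed: 7.6 mg/L × 1,330,000 L = 10,110,000 mg = 10,110 g.
(a) Product at 90.4% available chlorine: 10,110 / 0.904 = 11,180 g.

(b) CYA to add: (40 − 17) = 23 mg/L × 195,000 L = 4485 g cyanuric acid.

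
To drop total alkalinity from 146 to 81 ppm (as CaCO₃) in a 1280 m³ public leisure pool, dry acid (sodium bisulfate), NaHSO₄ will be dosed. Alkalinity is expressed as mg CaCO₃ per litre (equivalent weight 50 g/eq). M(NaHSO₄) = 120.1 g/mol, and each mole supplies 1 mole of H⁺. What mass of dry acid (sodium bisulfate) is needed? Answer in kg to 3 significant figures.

Volume: 1280 m³ = 1,280,000 L.
Alkalinity to neutralize: (146 − 81) = 65 mg/L as CaCO₃ × 1,280,000 L = 83,200 g as CaCO₃.
Equivalents of H⁺ required: 83,200 ÷ 50 g/eq = 1664 eq = 1664 mol NaHSO₄.
Mass of NaHSO₄: 1664 × 120.1 = 199,800 g.

200 kg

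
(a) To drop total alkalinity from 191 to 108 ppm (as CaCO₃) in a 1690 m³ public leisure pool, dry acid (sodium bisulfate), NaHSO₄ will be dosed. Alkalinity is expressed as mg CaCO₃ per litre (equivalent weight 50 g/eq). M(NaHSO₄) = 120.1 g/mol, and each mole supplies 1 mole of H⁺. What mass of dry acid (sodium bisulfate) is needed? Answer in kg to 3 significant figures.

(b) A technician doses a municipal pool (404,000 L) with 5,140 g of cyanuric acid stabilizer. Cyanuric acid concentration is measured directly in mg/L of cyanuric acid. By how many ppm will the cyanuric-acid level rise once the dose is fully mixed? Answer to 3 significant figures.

(a) Volume: 1690 m³ = 1,690,000 L.
(a) Alkalinity to neutralize: (191 − 108) = 83 mg/L as CaCO₃ × 1,690,000 L = 140,300 g as CaCO₃.
(a) Equivalents of H⁺ required: 140,300 ÷ 50 g/eq = 2805 eq = 2805 mol NaHSO₄.
(a) Mass of NaHSO₄: 2805 × 120.1 = 336,900 g.

(b) Rise: 5,140 g / 404,000 L × 1000 = 12.72 mg/L.

(a) 337 kg; (b) 12.7 ppm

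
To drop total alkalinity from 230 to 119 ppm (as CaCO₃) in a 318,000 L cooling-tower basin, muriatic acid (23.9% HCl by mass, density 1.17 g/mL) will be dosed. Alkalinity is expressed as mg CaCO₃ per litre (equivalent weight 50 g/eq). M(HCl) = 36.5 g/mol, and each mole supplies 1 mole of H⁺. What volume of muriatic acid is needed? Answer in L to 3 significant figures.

92.1 L

Alkalinity to neutralize: (230 − 119) = 111 mg/L as CaCO₃ × 318,000 L = 35,300 g as CaCO₃.
Equivalents of H⁺ required: 35,300 ÷ 50 g/eq = 706 eq = 706 mol HCl.
Mass of HCl: 706 × 36.5 = 25,770 g.
Mass of 23.9% solution: 25,770 / 0.239 = 107,800 g.
Volume: 107,800 g ÷ 1.17 g/mL = 92,150 mL.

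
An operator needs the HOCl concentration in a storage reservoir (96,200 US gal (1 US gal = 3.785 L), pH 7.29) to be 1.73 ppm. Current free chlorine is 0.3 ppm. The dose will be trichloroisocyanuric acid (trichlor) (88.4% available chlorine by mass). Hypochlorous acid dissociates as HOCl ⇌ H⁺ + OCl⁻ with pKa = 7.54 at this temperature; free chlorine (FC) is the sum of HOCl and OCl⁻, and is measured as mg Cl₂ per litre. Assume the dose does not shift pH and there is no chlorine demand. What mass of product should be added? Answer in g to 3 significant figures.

990 g

Volume: 96,200 US gal × 3.785 L/gal = 364,117 L.
[OCl⁻]/[HOCl] = 10^(pH − pKa) = 10^(7.29 − 7.54) = 0.5623; fraction as HOCl = 1/(1 + 0.5623) = 0.6401.
Free chlorine required for 1.73 ppm HOCl: 1.73 / 0.6401 = 2.703 ppm.
FC to add: 2.703 − 0.3 = 2.403 mg/L as Cl₂.
Cl₂ equivalent: 2.403 mg/L × 364,117 L = 874.9 g.
Product at 88.4% available Cl: 874.9 / 0.884 = 989.7 g.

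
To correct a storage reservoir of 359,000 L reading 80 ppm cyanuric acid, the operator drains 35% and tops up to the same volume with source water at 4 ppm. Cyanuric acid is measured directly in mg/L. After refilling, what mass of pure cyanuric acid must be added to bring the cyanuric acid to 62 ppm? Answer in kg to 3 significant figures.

After draining 35% and refilling: 80 × 0.65 + 4 × 0.35 = 53.4 ppm.
Deficit to target: 62 − 53.4 = 8.6 mg/L.
Mass: 8.6 mg/L × 359,000 L = 3087 g cyanuric acid.

3.09 kg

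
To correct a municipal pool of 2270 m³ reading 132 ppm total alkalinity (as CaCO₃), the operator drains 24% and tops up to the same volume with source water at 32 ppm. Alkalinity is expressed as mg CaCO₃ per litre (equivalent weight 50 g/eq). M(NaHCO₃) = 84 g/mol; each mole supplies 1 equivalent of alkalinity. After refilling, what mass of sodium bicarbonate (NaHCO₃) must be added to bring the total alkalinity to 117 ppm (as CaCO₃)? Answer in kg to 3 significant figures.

Volume: 2270 m³ = 2,270,000 L.
After draining 24% and refilling: 132 × 0.76 + 32 × 0.24 = 108 ppm.
Deficit to target: 117 − 108 = 9 mg/L.
As CaCO₃: 9 mg/L × 2,270,000 L = 20,430 g; ÷ 50 g/eq ÷ 1 = 408.6 mol NaHCO₃.
Mass: 408.6 × 84 = 34,320 g.

34.3 kg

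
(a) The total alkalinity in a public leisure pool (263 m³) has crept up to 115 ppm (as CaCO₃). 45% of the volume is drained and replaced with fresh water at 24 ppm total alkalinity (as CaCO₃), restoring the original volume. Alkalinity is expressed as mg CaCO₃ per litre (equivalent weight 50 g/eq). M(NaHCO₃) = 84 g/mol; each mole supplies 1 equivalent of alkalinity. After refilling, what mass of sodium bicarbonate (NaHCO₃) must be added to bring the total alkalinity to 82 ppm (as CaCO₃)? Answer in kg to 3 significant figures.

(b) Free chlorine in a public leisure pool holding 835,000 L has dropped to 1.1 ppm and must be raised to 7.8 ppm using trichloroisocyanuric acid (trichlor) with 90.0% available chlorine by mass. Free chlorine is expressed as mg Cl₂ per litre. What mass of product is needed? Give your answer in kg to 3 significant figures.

(a) Volume: 263 m³ = 263,000 L.
(a) After draining 45% and refilling: 115 × 0.55 + 24 × 0.45 = 74.05 ppm.
(a) Deficit to target: 82 − 74.05 = 7.95 mg/L.
(a) As CaCO₃: 7.95 mg/L × 263,000 L = 2091 g; ÷ 50 g/eq ÷ 1 = 41.82 mol NaHCO₃.
(a) Mass: 41.82 × 84 = 3513 g.

(b) Chlorine deficit: 7.8 − 1.1 = 6.7 ppm = 6.7 mg/L as Cl₂.
(b) Cl₂ equivalent needed: 6.7 mg/L × 835,000 L = 5,594,000 mg = 5594 g.
(b) Product at 90.0% available chlorine: 5594 / 0.9 = 6216 g.

(a) 3.51 kg; (b) 6.22 kg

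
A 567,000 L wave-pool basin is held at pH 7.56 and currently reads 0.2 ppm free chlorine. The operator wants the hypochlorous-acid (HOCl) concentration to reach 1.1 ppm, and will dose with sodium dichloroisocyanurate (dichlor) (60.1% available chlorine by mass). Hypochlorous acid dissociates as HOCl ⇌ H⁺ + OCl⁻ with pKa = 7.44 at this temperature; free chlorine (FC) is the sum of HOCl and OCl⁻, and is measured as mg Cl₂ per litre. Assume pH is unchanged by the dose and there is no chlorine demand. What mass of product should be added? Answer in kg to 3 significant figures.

[OCl⁻]/[HOCl] = 10^(pH − pKa) = 10^(7.56 − 7.44) = 1.318; fraction as HOCl = 1/(1 + 1.318) = 0.4314.
Free chlorine required for 1.1 ppm HOCl: 1.1 / 0.4314 = 2.55 ppm.
FC to add: 2.55 − 0.2 = 2.35 mg/L as Cl₂.
Cl₂ equivalent: 2.35 mg/L × 567,000 L = 1332 g.
Product at 60.1% available Cl: 1332 / 0.601 = 2217 g.

2.22 kg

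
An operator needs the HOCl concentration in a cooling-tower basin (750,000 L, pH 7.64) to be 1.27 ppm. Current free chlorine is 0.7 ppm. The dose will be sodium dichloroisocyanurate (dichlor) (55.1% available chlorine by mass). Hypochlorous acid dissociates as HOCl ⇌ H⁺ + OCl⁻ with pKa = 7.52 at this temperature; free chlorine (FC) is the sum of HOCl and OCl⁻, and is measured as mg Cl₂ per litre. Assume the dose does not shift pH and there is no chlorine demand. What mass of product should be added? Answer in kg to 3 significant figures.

[OCl⁻]/[HOCl] = 10^(pH − pKa) = 10^(7.64 − 7.52) = 1.318; fraction as HOCl = 1/(1 + 1.318) = 0.4314.
Free chlorine required for 1.27 ppm HOCl: 1.27 / 0.4314 = 2.944 ppm.
FC to add: 2.944 − 0.7 = 2.244 mg/L as Cl₂.
Cl₂ equivalent: 2.244 mg/L × 750,000 L = 1683 g.
Product at 55.1% available Cl: 1683 / 0.551 = 3055 g.

3.05 kg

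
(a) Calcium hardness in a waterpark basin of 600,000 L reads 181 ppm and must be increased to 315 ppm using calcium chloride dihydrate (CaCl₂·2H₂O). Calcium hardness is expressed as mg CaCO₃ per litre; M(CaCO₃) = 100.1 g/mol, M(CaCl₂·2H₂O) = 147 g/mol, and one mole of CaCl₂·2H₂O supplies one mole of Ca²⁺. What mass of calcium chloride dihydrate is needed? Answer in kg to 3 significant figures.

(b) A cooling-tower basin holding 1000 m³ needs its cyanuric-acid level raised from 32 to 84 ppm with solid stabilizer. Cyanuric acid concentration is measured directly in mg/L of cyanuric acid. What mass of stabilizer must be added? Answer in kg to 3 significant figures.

(a) Hardness to add: (315 − 181) = 134 mg/L as CaCO₃ × 600,000 L = 80,400 g as CaCO₃.
(a) Moles of Ca²⁺ (1 mol Ca²⁺ ≡ 1 mol CaCO₃): 80,400 / 100.1 g/mol = 803.2 mol.
(a) Mass of CaCl₂·2H₂O: 803.2 × 147 = 118,100 g.

(b) Volume: 1000 m³ = 1,000,000 L.
(b) CYA to add: (84 − 32) = 52 mg/L × 1,000,000 L = 52,000 g cyanuric acid.

(a) 118 kg; (b) 52.0 kg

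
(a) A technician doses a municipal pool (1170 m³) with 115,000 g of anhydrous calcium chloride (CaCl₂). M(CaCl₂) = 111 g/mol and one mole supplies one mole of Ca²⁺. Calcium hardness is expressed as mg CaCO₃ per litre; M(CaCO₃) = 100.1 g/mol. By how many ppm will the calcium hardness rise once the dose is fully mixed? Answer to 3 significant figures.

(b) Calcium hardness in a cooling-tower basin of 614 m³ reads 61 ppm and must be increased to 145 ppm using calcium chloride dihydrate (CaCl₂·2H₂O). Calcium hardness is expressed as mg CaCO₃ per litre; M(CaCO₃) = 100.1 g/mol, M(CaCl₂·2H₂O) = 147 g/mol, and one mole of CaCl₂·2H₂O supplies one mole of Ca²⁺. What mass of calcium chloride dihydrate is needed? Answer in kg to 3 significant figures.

(a) Volume: 1170 m³ = 1,170,000 L.
(a) Moles of Ca²⁺: 115,000 g ÷ 111 g/mol = 1036 mol.
(a) As CaCO₃: 1036 mol × 100.1 g/mol = 103,700 g.
(a) Rise: 103,700 g / 1,170,000 L × 1000 = 88.64 mg/L.

(b) Volume: 614 m³ = 614,000 L.
(b) Hardness to add: (145 − 61) = 84 mg/L as CaCO₃ × 614,000 L = 51,580 g as CaCO₃.
(b) Moles of Ca²⁺ (1 mol Ca²⁺ ≡ 1 mol CaCO₃): 51,580 / 100.1 g/mol = 515.2 mol.
(b) Mass of CaCl₂·2H₂O: 515.2 × 147 = 75,740 g.

(a) 88.6 ppm; (b) 75.7 kg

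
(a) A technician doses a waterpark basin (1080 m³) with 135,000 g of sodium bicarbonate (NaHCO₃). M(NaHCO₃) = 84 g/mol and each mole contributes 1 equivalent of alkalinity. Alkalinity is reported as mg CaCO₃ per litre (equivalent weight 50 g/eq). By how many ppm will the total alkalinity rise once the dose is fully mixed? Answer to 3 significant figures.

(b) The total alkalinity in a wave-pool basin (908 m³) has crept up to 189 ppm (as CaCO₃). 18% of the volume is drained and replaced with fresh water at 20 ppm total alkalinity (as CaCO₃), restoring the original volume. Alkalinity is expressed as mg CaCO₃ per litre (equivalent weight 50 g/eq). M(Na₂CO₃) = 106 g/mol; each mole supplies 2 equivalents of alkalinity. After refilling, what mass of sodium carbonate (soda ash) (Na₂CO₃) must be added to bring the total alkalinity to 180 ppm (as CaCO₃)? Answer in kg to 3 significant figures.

(a) Volume: 1080 m³ = 1,080,000 L.
(a) Moles of NaHCO₃: 135,000 g ÷ 84 g/mol = 1607 mol → 1607 eq of alkalinity.
(a) As CaCO₃: 1607 eq × 50 g/eq = 80,360 g.
(a) Rise: 80,360 g / 1,080,000 L × 1000 = 74.4 mg/L.

(b) Volume: 908 m³ = 908,000 L.
(b) After draining 18% and refilling: 189 × 0.82 + 20 × 0.18 = 158.58 ppm.
(b) Deficit to target: 180 − 158.58 = 21.42 mg/L.
(b) As CaCO₃: 21.42 mg/L × 908,000 L = 19,450 g; ÷ 50 g/eq ÷ 2 = 194.5 mol Na₂CO₃.
(b) Mass: 194.5 × 106 = 20,620 g.

(a) 74.4 ppm; (b) 20.6 kg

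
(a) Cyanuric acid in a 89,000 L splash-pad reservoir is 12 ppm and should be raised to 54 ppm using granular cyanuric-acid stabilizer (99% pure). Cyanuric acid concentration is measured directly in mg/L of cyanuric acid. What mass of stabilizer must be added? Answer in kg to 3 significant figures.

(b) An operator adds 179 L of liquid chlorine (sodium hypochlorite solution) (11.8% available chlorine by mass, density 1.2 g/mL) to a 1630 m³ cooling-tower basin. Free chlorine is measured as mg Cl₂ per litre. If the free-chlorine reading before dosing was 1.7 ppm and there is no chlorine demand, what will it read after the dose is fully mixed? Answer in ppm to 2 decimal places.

(a) CYA to add: (54 − 12) = 42 mg/L × 89,000 L = 3738 g cyanuric acid.
(a) At 99% purity: 3738 / 0.99 = 3776 g product.

(b) Volume: 1630 m³ = 1,630,000 L.
(b) Mass of solution: 179 L × 1000 mL/L × 1.2 g/mL = 214,800 g.
(b) Available chlorine delivered: 214,800 g × 0.118 = 25,350 g as Cl₂.
(b) Concentration rise: 25,350 g / 1,630,000 L = 15.55 mg/L = 15.55 ppm.
(b) Final FC: 1.7 + 15.55 = 17.25 ppm.

(a) 3.78 kg; (b) 17.25 ppm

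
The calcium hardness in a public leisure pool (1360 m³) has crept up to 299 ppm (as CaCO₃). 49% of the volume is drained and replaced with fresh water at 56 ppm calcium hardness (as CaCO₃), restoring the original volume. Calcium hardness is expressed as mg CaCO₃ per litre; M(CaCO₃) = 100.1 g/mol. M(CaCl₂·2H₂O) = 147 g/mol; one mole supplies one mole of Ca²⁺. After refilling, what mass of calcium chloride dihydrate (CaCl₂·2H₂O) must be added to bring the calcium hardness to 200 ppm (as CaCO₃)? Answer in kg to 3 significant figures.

40.1 kg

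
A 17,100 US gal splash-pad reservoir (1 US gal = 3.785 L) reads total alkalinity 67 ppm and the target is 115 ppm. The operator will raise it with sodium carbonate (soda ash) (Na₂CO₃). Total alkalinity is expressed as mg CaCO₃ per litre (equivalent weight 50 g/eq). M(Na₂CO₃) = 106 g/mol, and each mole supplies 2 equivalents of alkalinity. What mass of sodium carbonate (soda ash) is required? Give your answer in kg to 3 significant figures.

Volume: 17,100 US gal × 3.785 L/gal = 64,724 L.
Alkalinity to add: (115 − 67) = 48 mg/L as CaCO₃ × 64,724 L = 3107 g as CaCO₃.
Equivalents: 3107 g ÷ 50 g/eq = 62.13 eq.
Each mole of Na₂CO₃ supplies 2 eq, so 62.13 / 2 = 31.07 mol.
Mass: 31.07 mol × 106 g/mol = 3293 g.

3.29 kg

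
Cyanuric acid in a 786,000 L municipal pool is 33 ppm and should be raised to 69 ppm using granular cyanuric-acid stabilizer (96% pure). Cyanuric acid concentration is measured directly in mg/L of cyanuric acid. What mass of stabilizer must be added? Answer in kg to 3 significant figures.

CYA to add: (69 − 33) = 36 mg/L × 786,000 L = 28,300 g cyanuric acid.
At 96% purity: 28,300 / 0.96 = 29,480 g product.

29.5 kg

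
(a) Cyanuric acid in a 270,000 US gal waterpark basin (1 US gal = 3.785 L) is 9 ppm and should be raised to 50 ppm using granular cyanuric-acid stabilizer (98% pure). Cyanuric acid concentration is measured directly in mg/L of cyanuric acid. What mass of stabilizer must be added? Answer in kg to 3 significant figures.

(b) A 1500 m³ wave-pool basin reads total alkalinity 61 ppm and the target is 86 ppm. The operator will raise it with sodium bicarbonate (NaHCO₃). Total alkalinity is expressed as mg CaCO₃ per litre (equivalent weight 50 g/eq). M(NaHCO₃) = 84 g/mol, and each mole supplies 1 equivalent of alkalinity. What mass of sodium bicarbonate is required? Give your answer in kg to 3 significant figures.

(a) Volume: 270,000 US gal × 3.785 L/gal = 1,021,950 L.
(a) CYA to add: (50 − 9) = 41 mg/L × 1,021,950 L = 41,900 g cyanuric acid.
(a) At 98% purity: 41,900 / 0.98 = 42,760 g product.

(b) Volume: 1500 m³ = 1,500,000 L.
(b) Alkalinity to add: (86 − 61) = 25 mg/L as CaCO₃ × 1,500,000 L = 37,500 g as CaCO₃.
(b) Equivalents: 37,500 g ÷ 50 g/eq = 750 eq.
(b) NaHCO₃ supplies 1 eq per mole → 750 mol.
(b) Mass: 750 mol × 84 g/mol = 63,000 g.

(a) 42.8 kg; (b) 63.0 kg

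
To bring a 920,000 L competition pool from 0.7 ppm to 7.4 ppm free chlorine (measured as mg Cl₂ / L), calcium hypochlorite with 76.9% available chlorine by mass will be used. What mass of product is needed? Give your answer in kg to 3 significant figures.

Chlorine deficit: 7.4 − 0.7 = 6.7 ppm = 6.7 mg/L as Cl₂.
Cl₂ equivalent needed: 6.7 mg/L × 920,000 L = 6,164,000 mg = 6164 g.
Product at 76.9% available chlorine: 6164 / 0.769 = 8016 g.

8.02 kg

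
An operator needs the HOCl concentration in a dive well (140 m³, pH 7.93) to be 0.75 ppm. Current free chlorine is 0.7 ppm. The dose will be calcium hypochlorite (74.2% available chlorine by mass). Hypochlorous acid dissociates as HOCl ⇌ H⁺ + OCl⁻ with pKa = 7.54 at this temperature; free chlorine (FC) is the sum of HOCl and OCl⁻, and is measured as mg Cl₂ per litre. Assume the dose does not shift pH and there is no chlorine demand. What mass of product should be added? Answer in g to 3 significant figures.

Volume: 140 m³ = 140,000 L.
[OCl⁻]/[HOCl] = 10^(pH − pKa) = 10^(7.93 − 7.54) = 2.455; fraction as HOCl = 1/(1 + 2.455) = 0.2895.
Free chlorine required for 0.75 ppm HOCl: 0.75 / 0.2895 = 2.591 ppm.
FC to add: 2.591 − 0.7 = 1.891 mg/L as Cl₂.
Cl₂ equivalent: 1.891 mg/L × 140,000 L = 264.7 g.
Product at 74.2% available Cl: 264.7 / 0.742 = 356.8 g.

357 g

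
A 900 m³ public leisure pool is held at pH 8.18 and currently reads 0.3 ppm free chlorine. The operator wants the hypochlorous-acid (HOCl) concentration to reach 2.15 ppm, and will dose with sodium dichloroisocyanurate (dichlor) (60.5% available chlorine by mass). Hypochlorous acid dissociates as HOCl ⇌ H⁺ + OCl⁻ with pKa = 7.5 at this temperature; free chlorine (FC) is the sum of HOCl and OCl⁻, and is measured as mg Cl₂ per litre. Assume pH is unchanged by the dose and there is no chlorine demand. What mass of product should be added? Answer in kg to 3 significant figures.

18.1 kg

Volume: 900 m³ = 900,000 L.
[OCl⁻]/[HOCl] = 10^(pH − pKa) = 10^(8.18 − 7.5) = 4.786; fraction as HOCl = 1/(1 + 4.786) = 0.1728.
Free chlorine required for 2.15 ppm HOCl: 2.15 / 0.1728 = 12.44 ppm.
FC to add: 12.44 − 0.3 = 12.14 mg/L as Cl₂.
Cl₂ equivalent: 12.14 mg/L × 900,000 L = 10,930 g.
Product at 60.5% available Cl: 10,930 / 0.605 = 18,060 g.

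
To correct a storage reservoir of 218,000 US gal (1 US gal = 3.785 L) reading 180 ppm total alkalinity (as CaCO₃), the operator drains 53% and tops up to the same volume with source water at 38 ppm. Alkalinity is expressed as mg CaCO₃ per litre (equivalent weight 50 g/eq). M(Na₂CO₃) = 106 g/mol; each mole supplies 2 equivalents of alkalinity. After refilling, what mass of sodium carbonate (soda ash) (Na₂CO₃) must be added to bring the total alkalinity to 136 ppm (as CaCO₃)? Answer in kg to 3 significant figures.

27.3 kg

Volume: 218,000 US gal × 3.785 L/gal = 825,130 L.
After draining 53% and refilling: 180 × 0.47 + 38 × 0.53 = 104.74 ppm.
Deficit to target: 136 − 104.74 = 31.26 mg/L.
As CaCO₃: 31.26 mg/L × 825,130 L = 25,790 g; ÷ 50 g/eq ÷ 2 = 257.9 mol Na₂CO₃.
Mass: 257.9 × 106 = 27,340 g.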